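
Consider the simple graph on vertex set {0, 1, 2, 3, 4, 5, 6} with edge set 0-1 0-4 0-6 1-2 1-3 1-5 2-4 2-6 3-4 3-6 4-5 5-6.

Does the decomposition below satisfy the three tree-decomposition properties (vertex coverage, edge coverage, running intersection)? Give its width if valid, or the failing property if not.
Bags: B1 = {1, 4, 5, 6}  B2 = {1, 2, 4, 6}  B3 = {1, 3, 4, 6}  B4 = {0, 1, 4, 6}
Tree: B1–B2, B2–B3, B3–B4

Vertex coverage: the bags together contain {0, 1, 2, 3, 4, 5, 6}, the full vertex set. Edge coverage: each edge of G has both endpoints in at least one bag. Running intersection: for every vertex, the bags containing it form a connected subtree. All three properties hold, so this is a valid tree decomposition of width max|bag| − 1 = 3, and hence tw(G) ≤ 3.

Yes; width 3.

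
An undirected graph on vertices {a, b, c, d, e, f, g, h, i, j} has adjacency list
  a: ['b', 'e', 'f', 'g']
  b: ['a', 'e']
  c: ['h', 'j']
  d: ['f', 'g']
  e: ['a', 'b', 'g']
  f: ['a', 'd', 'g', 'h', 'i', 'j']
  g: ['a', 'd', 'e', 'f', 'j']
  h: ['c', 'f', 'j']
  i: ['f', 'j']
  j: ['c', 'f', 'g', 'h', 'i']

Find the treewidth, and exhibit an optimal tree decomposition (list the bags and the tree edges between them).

Treewidth 2.
One optimal decomposition is:
Bags: B1 = {a, f, g}  B2 = {f, g, j}  B3 = {f, h, j}  B4 = {a, e, g}  B5 = {a, b, e}  B6 = {d, f, g}  B7 = {c, h, j}  B8 = {f, i, j}
Tree: B1–B2, B2–B3, B1–B4, B4–B5, B2–B6, B3–B7, B3–B8

The largest bag has 3 vertices, giving width 2; this decomposition certifies tw(G) ≤ 2. Conversely, {a, e, g} is a clique of size 3, and the vertices of any clique must share a bag in every tree decomposition; so some bag has ≥ 3 vertices and tw(G) ≥ 2. Therefore the treewidth is 2.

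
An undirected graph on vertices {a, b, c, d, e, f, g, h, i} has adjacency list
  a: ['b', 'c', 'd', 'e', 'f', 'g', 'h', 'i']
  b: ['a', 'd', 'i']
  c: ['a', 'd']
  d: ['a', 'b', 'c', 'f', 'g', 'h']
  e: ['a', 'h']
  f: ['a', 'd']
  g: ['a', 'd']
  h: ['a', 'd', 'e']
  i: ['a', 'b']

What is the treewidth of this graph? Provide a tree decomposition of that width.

Treewidth 2.
One such decomposition:
Bags: B1 = {a, b, d}  B2 = {a, d, h}  B3 = {a, c, d}  B4 = {a, e, h}  B5 = {a, d, g}  B6 = {a, d, f}  B7 = {a, b, i}
Tree: B1–B2, B1–B3, B2–B4, B3–B5, B3–B6, B1–B7

Every bag has size at most 3, so the width is 3 − 1 = 2 and tw(G) ≤ 2. Conversely, {a, d, f} is a clique of size 3, and the vertices of any clique must share a bag in every tree decomposition; so some bag has ≥ 3 vertices and tw(G) ≥ 2. The upper and lower bounds meet at 2, so that is the treewidth.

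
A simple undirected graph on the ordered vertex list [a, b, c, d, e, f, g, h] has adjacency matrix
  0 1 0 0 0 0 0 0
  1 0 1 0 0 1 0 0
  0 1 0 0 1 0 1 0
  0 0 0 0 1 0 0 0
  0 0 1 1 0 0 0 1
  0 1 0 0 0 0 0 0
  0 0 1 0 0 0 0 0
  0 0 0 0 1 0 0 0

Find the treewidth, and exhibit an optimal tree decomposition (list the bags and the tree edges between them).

Treewidth 1.
One such decomposition:
Bags: B1 = {c, e}  B2 = {b, c}  B3 = {a, b}  B4 = {b, f}  B5 = {e, h}  B6 = {c, g}  B7 = {d, e}
Tree: B1–B2, B2–B3, B3–B4, B1–B5, B2–B6, B5–B7

Each bag holds 2 vertices, so the decomposition has width 1, which upper-bounds the treewidth. G has an edge, so its treewidth is at least 1. Combining the bounds, tw(G) = 1.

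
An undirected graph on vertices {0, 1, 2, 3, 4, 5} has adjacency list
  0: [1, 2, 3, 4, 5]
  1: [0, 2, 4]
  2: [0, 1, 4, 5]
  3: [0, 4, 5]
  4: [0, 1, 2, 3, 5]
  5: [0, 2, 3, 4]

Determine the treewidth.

A width-3 tree decomposition is:
Bags: B1 = {0, 2, 4, 5}  B2 = {0, 3, 4, 5}  B3 = {0, 1, 2, 4}
Tree: B1–B2, B1–B3
Each bag holds 4 vertices, so the decomposition has width 3, which upper-bounds the treewidth. On the other hand G contains the 4-clique {0, 1, 2, 4}. A clique must lie in a single bag of any decomposition, so no decomposition can have width below 3. Hence tw(G) = 3 exactly.

3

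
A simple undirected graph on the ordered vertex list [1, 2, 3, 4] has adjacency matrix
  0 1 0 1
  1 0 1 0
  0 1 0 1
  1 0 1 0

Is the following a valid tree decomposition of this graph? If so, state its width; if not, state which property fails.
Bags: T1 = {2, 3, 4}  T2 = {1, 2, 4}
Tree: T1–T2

Vertex coverage: the bags together contain {1, 2, 3, 4}, the full vertex set. Edge coverage: each edge of G has both endpoints in at least one bag. Running intersection: for every vertex, the bags containing it form a connected subtree. All three properties hold, so this is a valid tree decomposition of width max|bag| − 1 = 2, and hence tw(G) ≤ 2.

Yes; width 2.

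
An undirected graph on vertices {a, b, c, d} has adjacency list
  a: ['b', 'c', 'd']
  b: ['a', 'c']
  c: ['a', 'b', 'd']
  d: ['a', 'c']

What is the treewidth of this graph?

2

A width-2 tree decomposition is:
Bags: B1 = {a, c, d}  B2 = {a, b, c}
Tree: B1–B2
The largest bag has 3 vertices, giving width 2; this decomposition certifies tw(G) ≤ 2. Conversely, {a, c, d} is a clique of size 3, and the vertices of any clique must share a bag in every tree decomposition; so some bag has ≥ 3 vertices and tw(G) ≥ 2. Hence tw(G) = 2 exactly.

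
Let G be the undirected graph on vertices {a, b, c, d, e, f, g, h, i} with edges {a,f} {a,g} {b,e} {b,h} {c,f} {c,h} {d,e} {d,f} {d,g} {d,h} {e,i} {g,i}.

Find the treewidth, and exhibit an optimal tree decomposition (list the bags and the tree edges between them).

Treewidth 3.
One optimal decomposition is:
Bags: B1 = {b, e, h, i}  B2 = {d, e, h, i}  B3 = {d, g, h, i}  B4 = {c, d, g, h}  B5 = {c, d, f, g}  B6 = {a, c, f, g}
Tree: B1–B2, B2–B3, B3–B4, B4–B5, B5–B6

Each bag holds 4 vertices, so the decomposition has width 3, which upper-bounds the treewidth. For the lower bound: the 4 vertex sets {b,e,i}, {h}, {d}, {a,c,f,g} are disjoint, each induces a connected subgraph, and every pair is joined by at least one edge of G. Contracting each set to a single vertex therefore yields K_{4} as a minor, and since treewidth is minor-monotone, tw(G) ≥ tw(K_{4}) = 3. The upper and lower bounds meet at 3, so that is the treewidth.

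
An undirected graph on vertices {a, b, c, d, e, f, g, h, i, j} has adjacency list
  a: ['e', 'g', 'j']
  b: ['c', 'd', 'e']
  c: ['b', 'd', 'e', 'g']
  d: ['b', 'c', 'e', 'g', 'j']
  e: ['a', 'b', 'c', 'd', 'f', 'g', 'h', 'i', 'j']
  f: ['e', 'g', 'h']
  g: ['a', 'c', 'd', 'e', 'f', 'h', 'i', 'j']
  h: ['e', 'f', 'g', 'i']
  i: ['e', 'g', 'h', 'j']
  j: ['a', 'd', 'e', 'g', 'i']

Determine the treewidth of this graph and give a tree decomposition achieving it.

The largest bag has 4 vertices, giving width 3; this decomposition certifies tw(G) ≤ 3. On the other hand G contains the 4-clique {d, e, g, j}. A clique must lie in a single bag of any decomposition, so no decomposition can have width below 3. The upper and lower bounds meet at 3, so that is the treewidth.

Treewidth 3.
One such decomposition:
Bags: B1 = {e, g, h, i}  B2 = {e, g, i, j}  B3 = {d, e, g, j}  B4 = {c, d, e, g}  B5 = {b, c, d, e}  B6 = {e, f, g, h}  B7 = {a, e, g, j}
Tree: B1–B2, B2–B3, B3–B4, B4–B5, B1–B6, B3–B7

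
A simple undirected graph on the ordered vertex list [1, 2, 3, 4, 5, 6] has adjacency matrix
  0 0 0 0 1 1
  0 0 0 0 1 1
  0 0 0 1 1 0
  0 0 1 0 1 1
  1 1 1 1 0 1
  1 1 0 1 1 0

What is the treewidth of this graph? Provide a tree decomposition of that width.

Each bag holds 3 vertices, so the decomposition has width 2, which upper-bounds the treewidth. Conversely, {3, 4, 5} is a clique of size 3, and the vertices of any clique must share a bag in every tree decomposition; so some bag has ≥ 3 vertices and tw(G) ≥ 2. Hence tw(G) = 2 exactly.

Treewidth 2.
One optimal decomposition is:
Bags: B1 = {3, 4, 5}  B2 = {4, 5, 6}  B3 = {1, 5, 6}  B4 = {2, 5, 6}
Tree: B1–B2, B2–B3, B3–B4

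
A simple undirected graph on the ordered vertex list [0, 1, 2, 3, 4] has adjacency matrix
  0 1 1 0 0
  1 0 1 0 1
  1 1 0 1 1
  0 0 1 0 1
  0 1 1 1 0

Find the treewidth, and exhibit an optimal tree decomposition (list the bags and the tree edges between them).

Every bag has size at most 3, so the width is 3 − 1 = 2 and tw(G) ≤ 2. Conversely, {0, 1, 2} is a clique of size 3, and the vertices of any clique must share a bag in every tree decomposition; so some bag has ≥ 3 vertices and tw(G) ≥ 2. Combining the bounds, tw(G) = 2.

Treewidth 2.
Bags: B1 = {1, 2, 4}  B2 = {2, 3, 4}  B3 = {0, 1, 2}
Tree: B1–B2, B1–B3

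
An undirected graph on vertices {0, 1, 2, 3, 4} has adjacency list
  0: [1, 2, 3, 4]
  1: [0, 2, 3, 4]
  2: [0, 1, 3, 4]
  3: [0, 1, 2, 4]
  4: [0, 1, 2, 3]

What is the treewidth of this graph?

4

A width-4 tree decomposition is:
Bags: B1 = {0, 1, 2, 3, 4}
Tree: (single bag)
With just one bag of size 5, the width is 5 − 1 = 4, so tw(G) ≤ 4. Conversely, {0, 1, 2, 3, 4} is a clique of size 5, and the vertices of any clique must share a bag in every tree decomposition; so some bag has ≥ 5 vertices and tw(G) ≥ 4. Combining the bounds, tw(G) = 4.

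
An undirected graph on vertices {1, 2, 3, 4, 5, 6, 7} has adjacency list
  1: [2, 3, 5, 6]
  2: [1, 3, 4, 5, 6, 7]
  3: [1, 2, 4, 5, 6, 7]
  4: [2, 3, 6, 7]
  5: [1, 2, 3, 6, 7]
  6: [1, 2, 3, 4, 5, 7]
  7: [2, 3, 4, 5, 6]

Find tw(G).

4

A width-4 tree decomposition is:
Bags: B1 = {2, 3, 5, 6, 7}  B2 = {2, 3, 4, 6, 7}  B3 = {1, 2, 3, 5, 6}
Tree: B1–B2, B1–B3
Every bag has size at most 5, so the width is 5 − 1 = 4 and tw(G) ≤ 4. On the other hand G contains the 5-clique {2, 3, 4, 6, 7}. A clique must lie in a single bag of any decomposition, so no decomposition can have width below 4. The upper and lower bounds meet at 4, so that is the treewidth.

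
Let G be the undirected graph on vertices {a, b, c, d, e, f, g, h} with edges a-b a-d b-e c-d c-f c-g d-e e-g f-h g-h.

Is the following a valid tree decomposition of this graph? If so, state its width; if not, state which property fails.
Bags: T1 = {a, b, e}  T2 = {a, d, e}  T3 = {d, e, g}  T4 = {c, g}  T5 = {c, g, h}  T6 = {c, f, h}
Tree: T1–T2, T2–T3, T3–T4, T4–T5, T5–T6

A tree decomposition must satisfy three properties: every vertex lies in some bag; for every edge, both endpoints lie together in some bag; and for every vertex, the bags containing it form a connected subtree. Here edge (d,c) lies in no bag, so the decomposition is invalid.

No — edge (d,c) lies in no bag.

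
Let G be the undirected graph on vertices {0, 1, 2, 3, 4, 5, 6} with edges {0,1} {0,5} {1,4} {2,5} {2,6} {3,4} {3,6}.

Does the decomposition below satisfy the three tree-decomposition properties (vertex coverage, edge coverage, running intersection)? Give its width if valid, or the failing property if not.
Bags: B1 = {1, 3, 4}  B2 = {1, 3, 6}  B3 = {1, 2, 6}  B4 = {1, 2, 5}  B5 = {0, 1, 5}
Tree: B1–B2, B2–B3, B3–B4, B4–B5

Yes; width 2.

Every vertex of G appears in some bag (union = {0, 1, 2, 3, 4, 5, 6}); every edge is covered by a bag; and for each vertex v the set of bags containing v is connected in the bag tree. The decomposition is therefore valid. The largest bag has 3 vertices, so the width is 2.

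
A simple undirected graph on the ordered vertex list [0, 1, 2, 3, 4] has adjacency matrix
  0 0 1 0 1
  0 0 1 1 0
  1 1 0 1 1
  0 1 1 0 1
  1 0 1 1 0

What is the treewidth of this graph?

A width-2 tree decomposition is:
Bags: B1 = {1, 2, 3}  B2 = {2, 3, 4}  B3 = {0, 2, 4}
Tree: B1–B2, B2–B3
The largest bag has 3 vertices, giving width 2; this decomposition certifies tw(G) ≤ 2. For the lower bound, the 3 vertices {0, 2, 4} are pairwise adjacent, and any tree decomposition puts a clique entirely inside one bag — forcing width ≥ 2. Hence tw(G) = 2 exactly.

2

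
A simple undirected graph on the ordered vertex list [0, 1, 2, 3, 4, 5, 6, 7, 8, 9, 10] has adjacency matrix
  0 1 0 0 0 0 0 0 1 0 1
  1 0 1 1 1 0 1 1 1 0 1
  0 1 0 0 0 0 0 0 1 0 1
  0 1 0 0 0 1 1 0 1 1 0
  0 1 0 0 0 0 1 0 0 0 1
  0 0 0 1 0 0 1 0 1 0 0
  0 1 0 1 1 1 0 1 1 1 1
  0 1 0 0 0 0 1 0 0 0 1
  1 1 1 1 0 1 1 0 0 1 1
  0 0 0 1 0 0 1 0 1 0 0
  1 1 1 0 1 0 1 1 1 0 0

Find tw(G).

A width-3 tree decomposition is:
Bags: B1 = {1, 6, 8, 10}  B2 = {1, 2, 8, 10}  B3 = {1, 3, 6, 8}  B4 = {1, 6, 7, 10}  B5 = {3, 6, 8, 9}  B6 = {3, 5, 6, 8}  B7 = {0, 1, 8, 10}  B8 = {1, 4, 6, 10}
Tree: B1–B2, B1–B3, B1–B4, B3–B5, B5–B6, B1–B7, B4–B8
Every bag has size at most 4, so the width is 4 − 1 = 3 and tw(G) ≤ 3. For the lower bound, the 4 vertices {0, 1, 8, 10} are pairwise adjacent, and any tree decomposition puts a clique entirely inside one bag — forcing width ≥ 3. Therefore the treewidth is 3.

3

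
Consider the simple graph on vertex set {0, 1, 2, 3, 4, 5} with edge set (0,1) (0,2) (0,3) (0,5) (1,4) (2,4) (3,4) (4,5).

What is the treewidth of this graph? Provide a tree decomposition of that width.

The largest bag has 3 vertices, giving width 2; this decomposition certifies tw(G) ≤ 2. For the lower bound, G contains the cycle 4–2–0–5–4, so G is not a forest; only forests have treewidth ≤ 1, hence tw(G) ≥ 2. Hence tw(G) = 2 exactly.

Treewidth 2.
One optimal decomposition is:
Bags: B1 = {0, 2, 4}  B2 = {0, 4, 5}  B3 = {0, 3, 4}  B4 = {0, 1, 4}
Tree: B1–B2, B2–B3, B3–B4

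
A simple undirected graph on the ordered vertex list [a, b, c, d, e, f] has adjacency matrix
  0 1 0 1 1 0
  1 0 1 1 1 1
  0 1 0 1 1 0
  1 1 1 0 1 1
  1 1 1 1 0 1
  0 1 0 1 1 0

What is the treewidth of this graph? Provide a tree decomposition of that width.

Treewidth 3.
One such decomposition:
Bags: B1 = {b, c, d, e}  B2 = {b, d, e, f}  B3 = {a, b, d, e}
Tree: B1–B2, B2–B3

Every bag has size at most 4, so the width is 4 − 1 = 3 and tw(G) ≤ 3. On the other hand G contains the 4-clique {a, b, d, e}. A clique must lie in a single bag of any decomposition, so no decomposition can have width below 3. Therefore the treewidth is 3.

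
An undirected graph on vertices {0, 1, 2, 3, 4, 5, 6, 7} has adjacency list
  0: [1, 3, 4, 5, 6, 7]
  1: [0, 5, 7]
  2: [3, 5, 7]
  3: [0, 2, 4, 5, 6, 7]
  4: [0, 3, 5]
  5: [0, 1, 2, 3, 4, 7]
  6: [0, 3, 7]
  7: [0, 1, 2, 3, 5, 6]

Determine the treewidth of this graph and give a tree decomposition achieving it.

Each bag holds 4 vertices, so the decomposition has width 3, which upper-bounds the treewidth. Conversely, {0, 1, 5, 7} is a clique of size 4, and the vertices of any clique must share a bag in every tree decomposition; so some bag has ≥ 4 vertices and tw(G) ≥ 3. Combining the bounds, tw(G) = 3.

Treewidth 3.
Bags: B1 = {0, 3, 6, 7}  B2 = {0, 3, 5, 7}  B3 = {2, 3, 5, 7}  B4 = {0, 3, 4, 5}  B5 = {0, 1, 5, 7}
Tree: B1–B2, B2–B3, B2–B4, B2–B5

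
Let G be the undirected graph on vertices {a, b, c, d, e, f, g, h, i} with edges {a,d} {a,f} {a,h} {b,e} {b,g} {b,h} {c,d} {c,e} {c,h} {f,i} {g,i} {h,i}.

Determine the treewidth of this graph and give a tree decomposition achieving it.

Every bag has size at most 4, so the width is 4 − 1 = 3 and tw(G) ≤ 3. For the lower bound: the 4 vertex sets {c,d,e}, {a}, {h}, {b,f,g,i} are disjoint, each induces a connected subgraph, and every pair is joined by at least one edge of G. Contracting each set to a single vertex therefore yields K_{4} as a minor, and since treewidth is minor-monotone, tw(G) ≥ tw(K_{4}) = 3. The upper and lower bounds meet at 3, so that is the treewidth.

Treewidth 3.
One such decomposition:
Bags: B1 = {a, c, d, e}  B2 = {a, c, e, h}  B3 = {a, b, e, h}  B4 = {a, b, f, h}  B5 = {b, f, h, i}  B6 = {b, f, g, i}
Tree: B1–B2, B2–B3, B3–B4, B4–B5, B5–B6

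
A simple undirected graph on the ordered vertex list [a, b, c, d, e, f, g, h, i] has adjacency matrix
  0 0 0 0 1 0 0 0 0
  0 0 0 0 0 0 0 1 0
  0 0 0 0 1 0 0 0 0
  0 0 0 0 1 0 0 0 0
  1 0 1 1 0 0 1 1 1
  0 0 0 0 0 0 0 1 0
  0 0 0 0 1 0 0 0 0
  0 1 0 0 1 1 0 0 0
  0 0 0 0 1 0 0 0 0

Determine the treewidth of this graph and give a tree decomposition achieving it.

Each bag holds 2 vertices, so the decomposition has width 1, which upper-bounds the treewidth. G has an edge, so its treewidth is at least 1. Therefore the treewidth is 1.

Treewidth 1.
One optimal decomposition is:
Bags: B1 = {e, h}  B2 = {e, g}  B3 = {b, h}  B4 = {c, e}  B5 = {e, i}  B6 = {d, e}  B7 = {a, e}  B8 = {f, h}
Tree: B1–B2, B1–B3, B1–B4, B4–B5, B2–B6, B2–B7, B3–B8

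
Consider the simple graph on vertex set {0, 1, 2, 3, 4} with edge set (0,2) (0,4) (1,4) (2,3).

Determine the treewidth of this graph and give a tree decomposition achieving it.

Treewidth 1.
One such decomposition:
Bags: B1 = {1, 4}  B2 = {0, 4}  B3 = {0, 2}  B4 = {2, 3}
Tree: B1–B2, B2–B3, B3–B4

Each bag holds 2 vertices, so the decomposition has width 1, which upper-bounds the treewidth. Any graph with an edge has treewidth ≥ 1, and G has the edge 1–4. Combining the bounds, tw(G) = 1.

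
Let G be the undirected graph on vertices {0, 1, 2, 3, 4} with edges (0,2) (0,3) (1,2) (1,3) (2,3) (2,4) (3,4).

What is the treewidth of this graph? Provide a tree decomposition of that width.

Treewidth 2.
Bags: B1 = {0, 2, 3}  B2 = {2, 3, 4}  B3 = {1, 2, 3}
Tree: B1–B2, B1–B3

Each bag holds 3 vertices, so the decomposition has width 2, which upper-bounds the treewidth. On the other hand G contains the 3-clique {0, 2, 3}. A clique must lie in a single bag of any decomposition, so no decomposition can have width below 2. The upper and lower bounds meet at 2, so that is the treewidth.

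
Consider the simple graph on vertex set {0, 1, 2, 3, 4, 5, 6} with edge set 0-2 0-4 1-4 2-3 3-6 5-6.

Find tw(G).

1

A width-1 tree decomposition is:
Bags: B1 = {1, 4}  B2 = {0, 4}  B3 = {0, 2}  B4 = {2, 3}  B5 = {3, 6}  B6 = {5, 6}
Tree: B1–B2, B2–B3, B3–B4, B4–B5, B5–B6
The largest bag has 2 vertices, giving width 1; this decomposition certifies tw(G) ≤ 1. Since G has at least one edge (e.g. 1–4), it is not an edgeless graph, so tw(G) ≥ 1. Therefore the treewidth is 1.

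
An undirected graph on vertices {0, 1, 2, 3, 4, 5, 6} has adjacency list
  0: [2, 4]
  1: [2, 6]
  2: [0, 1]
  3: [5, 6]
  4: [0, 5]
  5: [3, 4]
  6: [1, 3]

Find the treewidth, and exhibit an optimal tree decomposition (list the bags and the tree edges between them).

Treewidth 2.
One optimal decomposition is:
Bags: B1 = {0, 4, 5}  B2 = {0, 3, 5}  B3 = {0, 3, 6}  B4 = {0, 1, 6}  B5 = {0, 1, 2}
Tree: B1–B2, B2–B3, B3–B4, B4–B5

Each bag holds 3 vertices, so the decomposition has width 2, which upper-bounds the treewidth. Since 0–4–5–3–6–1–2–0 is a cycle in G, G is not acyclic. Forests are exactly the graphs of treewidth ≤ 1, so tw(G) ≥ 2. Therefore the treewidth is 2.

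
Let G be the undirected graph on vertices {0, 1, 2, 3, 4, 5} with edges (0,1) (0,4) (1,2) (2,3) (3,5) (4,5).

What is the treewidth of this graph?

2

A width-2 tree decomposition is:
Bags: B1 = {0, 1, 2}  B2 = {0, 2, 4}  B3 = {2, 4, 5}  B4 = {2, 3, 5}
Tree: B1–B2, B2–B3, B3–B4
Every bag has size at most 3, so the width is 3 − 1 = 2 and tw(G) ≤ 2. The edges 2–1–0–4–5–3–2 form a cycle, so G is not a tree and its treewidth is at least 2. Therefore the treewidth is 2.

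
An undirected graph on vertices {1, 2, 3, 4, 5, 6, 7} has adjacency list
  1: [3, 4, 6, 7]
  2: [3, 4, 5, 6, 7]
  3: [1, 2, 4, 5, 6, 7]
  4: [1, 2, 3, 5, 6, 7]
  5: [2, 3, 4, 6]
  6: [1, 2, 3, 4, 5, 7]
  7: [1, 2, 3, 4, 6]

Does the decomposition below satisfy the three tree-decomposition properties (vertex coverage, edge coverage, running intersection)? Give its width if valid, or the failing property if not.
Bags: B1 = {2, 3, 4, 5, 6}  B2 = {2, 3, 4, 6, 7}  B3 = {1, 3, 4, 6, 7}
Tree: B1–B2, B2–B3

Yes; width 4.

Vertex coverage: the bags together contain {1, 2, 3, 4, 5, 6, 7}, the full vertex set. Edge coverage: each edge of G has both endpoints in at least one bag. Running intersection: for every vertex, the bags containing it form a connected subtree. All three properties hold, so this is a valid tree decomposition of width max|bag| − 1 = 4, and hence tw(G) ≤ 4.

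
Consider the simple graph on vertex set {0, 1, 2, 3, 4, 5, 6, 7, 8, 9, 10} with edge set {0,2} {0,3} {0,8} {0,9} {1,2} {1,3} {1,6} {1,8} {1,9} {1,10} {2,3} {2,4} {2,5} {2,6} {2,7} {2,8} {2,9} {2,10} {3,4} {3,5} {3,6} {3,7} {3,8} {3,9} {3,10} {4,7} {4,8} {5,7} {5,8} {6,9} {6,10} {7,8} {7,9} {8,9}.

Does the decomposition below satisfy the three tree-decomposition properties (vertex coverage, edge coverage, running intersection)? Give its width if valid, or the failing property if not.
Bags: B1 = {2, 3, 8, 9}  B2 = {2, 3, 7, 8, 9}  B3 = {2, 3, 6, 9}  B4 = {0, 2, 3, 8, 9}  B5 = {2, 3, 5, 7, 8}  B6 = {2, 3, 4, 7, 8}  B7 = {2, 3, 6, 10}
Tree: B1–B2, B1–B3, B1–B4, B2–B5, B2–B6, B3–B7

No — vertex 1 appears in no bag.

A tree decomposition must satisfy three properties: every vertex lies in some bag; for every edge, both endpoints lie together in some bag; and for every vertex, the bags containing it form a connected subtree. Here vertex 1 appears in no bag, so the decomposition is invalid.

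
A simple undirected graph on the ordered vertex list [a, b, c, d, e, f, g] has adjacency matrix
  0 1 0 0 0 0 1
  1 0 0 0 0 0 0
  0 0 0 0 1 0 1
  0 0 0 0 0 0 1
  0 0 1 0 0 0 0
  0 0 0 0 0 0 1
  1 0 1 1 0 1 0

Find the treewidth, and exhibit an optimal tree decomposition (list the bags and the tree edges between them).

Treewidth 1.
One optimal decomposition is:
Bags: B1 = {a, g}  B2 = {c, g}  B3 = {c, e}  B4 = {d, g}  B5 = {f, g}  B6 = {a, b}
Tree: B1–B2, B2–B3, B2–B4, B2–B5, B1–B6

The largest bag has 2 vertices, giving width 1; this decomposition certifies tw(G) ≤ 1. Since G has at least one edge (e.g. g–a), it is not an edgeless graph, so tw(G) ≥ 1. Hence tw(G) = 1 exactly.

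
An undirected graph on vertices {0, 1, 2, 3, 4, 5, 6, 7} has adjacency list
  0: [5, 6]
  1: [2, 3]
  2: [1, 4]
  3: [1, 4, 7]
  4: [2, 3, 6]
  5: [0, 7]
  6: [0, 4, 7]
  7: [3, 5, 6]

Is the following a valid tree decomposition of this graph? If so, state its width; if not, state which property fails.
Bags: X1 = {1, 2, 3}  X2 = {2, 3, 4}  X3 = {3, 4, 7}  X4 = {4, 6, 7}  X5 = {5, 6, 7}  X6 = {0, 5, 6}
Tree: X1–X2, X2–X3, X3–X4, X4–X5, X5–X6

Vertex coverage: the bags together contain {0, 1, 2, 3, 4, 5, 6, 7}, the full vertex set. Edge coverage: each edge of G has both endpoints in at least one bag. Running intersection: for every vertex, the bags containing it form a connected subtree. All three properties hold, so this is a valid tree decomposition of width max|bag| − 1 = 2, and hence tw(G) ≤ 2.

Yes; width 2.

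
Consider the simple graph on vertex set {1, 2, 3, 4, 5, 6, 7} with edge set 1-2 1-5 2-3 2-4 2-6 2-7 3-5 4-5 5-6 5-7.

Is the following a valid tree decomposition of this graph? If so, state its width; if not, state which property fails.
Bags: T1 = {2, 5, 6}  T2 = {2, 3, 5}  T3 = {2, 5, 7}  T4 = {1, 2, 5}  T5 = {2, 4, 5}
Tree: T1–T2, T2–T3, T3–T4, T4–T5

Vertex coverage: the bags together contain {1, 2, 3, 4, 5, 6, 7}, the full vertex set. Edge coverage: each edge of G has both endpoints in at least one bag. Running intersection: for every vertex, the bags containing it form a connected subtree. All three properties hold, so this is a valid tree decomposition of width max|bag| − 1 = 2, and hence tw(G) ≤ 2.

Yes; width 2.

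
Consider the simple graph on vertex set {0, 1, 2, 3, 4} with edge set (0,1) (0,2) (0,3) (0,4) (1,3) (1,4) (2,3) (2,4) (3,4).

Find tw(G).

3

A width-3 tree decomposition is:
Bags: B1 = {0, 1, 3, 4}  B2 = {0, 2, 3, 4}
Tree: B1–B2
Each bag holds 4 vertices, so the decomposition has width 3, which upper-bounds the treewidth. Conversely, {0, 1, 3, 4} is a clique of size 4, and the vertices of any clique must share a bag in every tree decomposition; so some bag has ≥ 4 vertices and tw(G) ≥ 3. The upper and lower bounds meet at 3, so that is the treewidth.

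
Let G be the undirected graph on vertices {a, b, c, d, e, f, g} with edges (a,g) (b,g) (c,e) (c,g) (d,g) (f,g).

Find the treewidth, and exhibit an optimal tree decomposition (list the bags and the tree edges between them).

Every bag has size at most 2, so the width is 2 − 1 = 1 and tw(G) ≤ 1. G has an edge, so its treewidth is at least 1. Hence tw(G) = 1 exactly.

Treewidth 1.
One such decomposition:
Bags: B1 = {b, g}  B2 = {d, g}  B3 = {f, g}  B4 = {a, g}  B5 = {c, g}  B6 = {c, e}
Tree: B1–B2, B2–B3, B3–B4, B3–B5, B5–B6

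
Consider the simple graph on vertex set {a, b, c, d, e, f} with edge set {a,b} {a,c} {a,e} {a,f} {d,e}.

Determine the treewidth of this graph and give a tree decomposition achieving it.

Treewidth 1.
One such decomposition:
Bags: B1 = {a, f}  B2 = {a, c}  B3 = {a, b}  B4 = {a, e}  B5 = {d, e}
Tree: B1–B2, B1–B3, B1–B4, B4–B5

Each bag holds 2 vertices, so the decomposition has width 1, which upper-bounds the treewidth. Since G has at least one edge (e.g. f–a), it is not an edgeless graph, so tw(G) ≥ 1. Hence tw(G) = 1 exactly.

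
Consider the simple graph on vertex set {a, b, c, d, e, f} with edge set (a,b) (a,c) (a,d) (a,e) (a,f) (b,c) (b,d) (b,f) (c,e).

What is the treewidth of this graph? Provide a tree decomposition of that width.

The largest bag has 3 vertices, giving width 2; this decomposition certifies tw(G) ≤ 2. For the lower bound, the 3 vertices {a, c, e} are pairwise adjacent, and any tree decomposition puts a clique entirely inside one bag — forcing width ≥ 2. Therefore the treewidth is 2.

Treewidth 2.
One optimal decomposition is:
Bags: B1 = {a, b, d}  B2 = {a, b, f}  B3 = {a, b, c}  B4 = {a, c, e}
Tree: B1–B2, B1–B3, B3–B4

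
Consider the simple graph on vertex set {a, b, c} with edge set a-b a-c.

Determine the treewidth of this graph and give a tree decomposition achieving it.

Each bag holds 2 vertices, so the decomposition has width 1, which upper-bounds the treewidth. Any graph with an edge has treewidth ≥ 1, and G has the edge a–c. Hence tw(G) = 1 exactly.

Treewidth 1.
One optimal decomposition is:
Bags: B1 = {a, c}  B2 = {a, b}
Tree: B1–B2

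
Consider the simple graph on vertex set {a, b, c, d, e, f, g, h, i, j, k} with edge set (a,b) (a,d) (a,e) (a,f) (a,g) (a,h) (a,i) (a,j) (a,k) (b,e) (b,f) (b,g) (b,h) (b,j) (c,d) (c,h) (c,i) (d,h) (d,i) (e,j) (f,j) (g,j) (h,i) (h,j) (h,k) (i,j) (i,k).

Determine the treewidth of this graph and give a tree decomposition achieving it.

Every bag has size at most 4, so the width is 4 − 1 = 3 and tw(G) ≤ 3. Conversely, {c, d, h, i} is a clique of size 4, and the vertices of any clique must share a bag in every tree decomposition; so some bag has ≥ 4 vertices and tw(G) ≥ 3. Therefore the treewidth is 3.

Treewidth 3.
Bags: B1 = {a, d, h, i}  B2 = {a, h, i, j}  B3 = {a, b, h, j}  B4 = {a, b, e, j}  B5 = {a, b, g, j}  B6 = {a, b, f, j}  B7 = {c, d, h, i}  B8 = {a, h, i, k}
Tree: B1–B2, B2–B3, B3–B4, B4–B5, B3–B6, B1–B7, B1–B8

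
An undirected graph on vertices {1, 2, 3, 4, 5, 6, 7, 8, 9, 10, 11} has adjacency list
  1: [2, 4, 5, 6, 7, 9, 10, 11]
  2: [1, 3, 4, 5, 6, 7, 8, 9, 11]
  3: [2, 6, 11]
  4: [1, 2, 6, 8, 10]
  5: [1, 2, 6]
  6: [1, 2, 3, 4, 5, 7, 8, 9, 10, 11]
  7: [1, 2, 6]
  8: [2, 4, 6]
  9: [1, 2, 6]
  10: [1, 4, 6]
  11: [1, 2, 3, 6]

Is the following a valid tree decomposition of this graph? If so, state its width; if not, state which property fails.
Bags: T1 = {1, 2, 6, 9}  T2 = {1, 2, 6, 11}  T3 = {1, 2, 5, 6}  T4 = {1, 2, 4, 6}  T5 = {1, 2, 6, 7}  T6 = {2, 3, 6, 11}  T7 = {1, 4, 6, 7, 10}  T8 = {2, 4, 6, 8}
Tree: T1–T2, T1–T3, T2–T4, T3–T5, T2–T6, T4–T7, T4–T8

A tree decomposition must satisfy three properties: every vertex lies in some bag; for every edge, both endpoints lie together in some bag; and for every vertex, the bags containing it form a connected subtree. Here bags containing vertex 7 are not connected in the tree, so the decomposition is invalid.

No — bags containing vertex 7 are not connected in the tree.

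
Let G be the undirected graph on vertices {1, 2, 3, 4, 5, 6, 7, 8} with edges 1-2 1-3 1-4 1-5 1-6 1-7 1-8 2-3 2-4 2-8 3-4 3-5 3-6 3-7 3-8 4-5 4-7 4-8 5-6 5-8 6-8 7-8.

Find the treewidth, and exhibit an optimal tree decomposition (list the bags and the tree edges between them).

The largest bag has 5 vertices, giving width 4; this decomposition certifies tw(G) ≤ 4. Conversely, {1, 2, 3, 4, 8} is a clique of size 5, and the vertices of any clique must share a bag in every tree decomposition; so some bag has ≥ 5 vertices and tw(G) ≥ 4. The upper and lower bounds meet at 4, so that is the treewidth.

Treewidth 4.
One such decomposition:
Bags: B1 = {1, 3, 4, 5, 8}  B2 = {1, 2, 3, 4, 8}  B3 = {1, 3, 4, 7, 8}  B4 = {1, 3, 5, 6, 8}
Tree: B1–B2, B1–B3, B1–B4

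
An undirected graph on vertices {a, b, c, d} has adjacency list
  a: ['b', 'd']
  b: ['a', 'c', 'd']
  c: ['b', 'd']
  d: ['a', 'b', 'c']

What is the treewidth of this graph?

A width-2 tree decomposition is:
Bags: B1 = {a, b, d}  B2 = {b, c, d}
Tree: B1–B2
Each bag holds 3 vertices, so the decomposition has width 2, which upper-bounds the treewidth. On the other hand G contains the 3-clique {b, c, d}. A clique must lie in a single bag of any decomposition, so no decomposition can have width below 2. Therefore the treewidth is 2.

2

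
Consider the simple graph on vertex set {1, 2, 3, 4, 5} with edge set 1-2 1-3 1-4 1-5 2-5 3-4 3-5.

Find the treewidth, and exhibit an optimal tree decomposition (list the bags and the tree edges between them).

Treewidth 2.
One optimal decomposition is:
Bags: B1 = {1, 3, 4}  B2 = {1, 3, 5}  B3 = {1, 2, 5}
Tree: B1–B2, B2–B3

Every bag has size at most 3, so the width is 3 − 1 = 2 and tw(G) ≤ 2. For the lower bound, the 3 vertices {1, 2, 5} are pairwise adjacent, and any tree decomposition puts a clique entirely inside one bag — forcing width ≥ 2. Combining the bounds, tw(G) = 2.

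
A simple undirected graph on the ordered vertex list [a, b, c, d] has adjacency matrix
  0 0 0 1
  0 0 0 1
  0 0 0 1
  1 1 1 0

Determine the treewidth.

1

A width-1 tree decomposition is:
Bags: B1 = {b, d}  B2 = {a, d}  B3 = {c, d}
Tree: B1–B2, B2–B3
Each bag holds 2 vertices, so the decomposition has width 1, which upper-bounds the treewidth. Since G has at least one edge (e.g. b–d), it is not an edgeless graph, so tw(G) ≥ 1. The upper and lower bounds meet at 1, so that is the treewidth.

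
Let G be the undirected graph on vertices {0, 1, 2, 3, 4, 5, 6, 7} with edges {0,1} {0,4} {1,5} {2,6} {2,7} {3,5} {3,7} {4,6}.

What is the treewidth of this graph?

A width-2 tree decomposition is:
Bags: B1 = {0, 1, 5}  B2 = {0, 4, 5}  B3 = {4, 5, 6}  B4 = {2, 5, 6}  B5 = {2, 5, 7}  B6 = {3, 5, 7}
Tree: B1–B2, B2–B3, B3–B4, B4–B5, B5–B6
Every bag has size at most 3, so the width is 3 − 1 = 2 and tw(G) ≤ 2. For the lower bound, G contains the cycle 5–1–0–4–6–2–7–3–5, so G is not a forest; only forests have treewidth ≤ 1, hence tw(G) ≥ 2. Combining the bounds, tw(G) = 2.

2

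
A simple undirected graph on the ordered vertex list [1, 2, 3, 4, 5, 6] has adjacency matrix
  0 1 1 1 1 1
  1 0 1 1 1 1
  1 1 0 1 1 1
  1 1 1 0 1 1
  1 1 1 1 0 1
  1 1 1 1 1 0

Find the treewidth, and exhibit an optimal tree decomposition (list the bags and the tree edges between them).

A single bag containing all 6 vertices is trivially a valid decomposition of width 5. Conversely, {1, 2, 3, 4, 5, 6} is a clique of size 6, and the vertices of any clique must share a bag in every tree decomposition; so some bag has ≥ 6 vertices and tw(G) ≥ 5. Therefore the treewidth is 5.

Treewidth 5.
Bags: B1 = {1, 2, 3, 4, 5, 6}
Tree: (single bag)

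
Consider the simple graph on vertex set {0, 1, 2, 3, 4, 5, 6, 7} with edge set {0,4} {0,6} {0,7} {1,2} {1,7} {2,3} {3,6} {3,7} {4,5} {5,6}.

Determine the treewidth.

2

A width-2 tree decomposition is:
Bags: B1 = {4, 5, 6}  B2 = {0, 4, 6}  B3 = {0, 3, 6}  B4 = {0, 3, 7}  B5 = {2, 3, 7}  B6 = {1, 2, 7}
Tree: B1–B2, B2–B3, B3–B4, B4–B5, B5–B6
Every bag has size at most 3, so the width is 3 − 1 = 2 and tw(G) ≤ 2. The edges 5–4–0–6–5 form a cycle, so G is not a tree and its treewidth is at least 2. Combining the bounds, tw(G) = 2.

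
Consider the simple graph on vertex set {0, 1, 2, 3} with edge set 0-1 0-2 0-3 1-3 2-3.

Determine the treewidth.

2

A width-2 tree decomposition is:
Bags: B1 = {0, 1, 3}  B2 = {0, 2, 3}
Tree: B1–B2
Each bag holds 3 vertices, so the decomposition has width 2, which upper-bounds the treewidth. Conversely, {0, 1, 3} is a clique of size 3, and the vertices of any clique must share a bag in every tree decomposition; so some bag has ≥ 3 vertices and tw(G) ≥ 2. Therefore the treewidth is 2.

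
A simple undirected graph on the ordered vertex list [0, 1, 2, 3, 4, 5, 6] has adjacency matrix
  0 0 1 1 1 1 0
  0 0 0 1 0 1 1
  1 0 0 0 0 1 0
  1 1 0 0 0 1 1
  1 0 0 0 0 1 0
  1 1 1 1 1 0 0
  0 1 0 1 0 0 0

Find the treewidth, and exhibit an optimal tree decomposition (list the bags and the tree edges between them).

Every bag has size at most 3, so the width is 3 − 1 = 2 and tw(G) ≤ 2. On the other hand G contains the 3-clique {0, 2, 5}. A clique must lie in a single bag of any decomposition, so no decomposition can have width below 2. Therefore the treewidth is 2.

Treewidth 2.
One such decomposition:
Bags: B1 = {0, 4, 5}  B2 = {0, 3, 5}  B3 = {0, 2, 5}  B4 = {1, 3, 5}  B5 = {1, 3, 6}
Tree: B1–B2, B1–B3, B2–B4, B4–B5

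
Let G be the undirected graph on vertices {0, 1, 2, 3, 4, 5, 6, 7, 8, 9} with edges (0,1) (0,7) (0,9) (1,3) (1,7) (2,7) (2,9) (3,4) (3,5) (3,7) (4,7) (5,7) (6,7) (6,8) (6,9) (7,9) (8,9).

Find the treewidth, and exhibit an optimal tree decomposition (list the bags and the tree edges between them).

Treewidth 2.
One such decomposition:
Bags: B1 = {0, 1, 7}  B2 = {0, 7, 9}  B3 = {6, 7, 9}  B4 = {1, 3, 7}  B5 = {3, 5, 7}  B6 = {2, 7, 9}  B7 = {3, 4, 7}  B8 = {6, 8, 9}
Tree: B1–B2, B2–B3, B1–B4, B4–B5, B2–B6, B4–B7, B3–B8

Each bag holds 3 vertices, so the decomposition has width 2, which upper-bounds the treewidth. Conversely, {6, 8, 9} is a clique of size 3, and the vertices of any clique must share a bag in every tree decomposition; so some bag has ≥ 3 vertices and tw(G) ≥ 2. Therefore the treewidth is 2.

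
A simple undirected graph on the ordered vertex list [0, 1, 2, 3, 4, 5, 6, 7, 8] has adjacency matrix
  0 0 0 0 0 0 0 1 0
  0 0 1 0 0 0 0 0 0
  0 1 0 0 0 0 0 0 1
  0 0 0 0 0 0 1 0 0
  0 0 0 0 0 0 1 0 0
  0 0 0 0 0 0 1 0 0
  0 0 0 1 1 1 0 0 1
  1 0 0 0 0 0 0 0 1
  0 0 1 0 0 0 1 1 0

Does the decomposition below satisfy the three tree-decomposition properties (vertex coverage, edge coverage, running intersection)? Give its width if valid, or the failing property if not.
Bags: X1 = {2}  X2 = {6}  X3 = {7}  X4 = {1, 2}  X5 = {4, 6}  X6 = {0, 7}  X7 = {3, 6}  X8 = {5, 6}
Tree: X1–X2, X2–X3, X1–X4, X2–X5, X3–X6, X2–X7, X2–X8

A tree decomposition must satisfy three properties: every vertex lies in some bag; for every edge, both endpoints lie together in some bag; and for every vertex, the bags containing it form a connected subtree. Here vertex 8 appears in no bag, so the decomposition is invalid.

No — vertex 8 appears in no bag.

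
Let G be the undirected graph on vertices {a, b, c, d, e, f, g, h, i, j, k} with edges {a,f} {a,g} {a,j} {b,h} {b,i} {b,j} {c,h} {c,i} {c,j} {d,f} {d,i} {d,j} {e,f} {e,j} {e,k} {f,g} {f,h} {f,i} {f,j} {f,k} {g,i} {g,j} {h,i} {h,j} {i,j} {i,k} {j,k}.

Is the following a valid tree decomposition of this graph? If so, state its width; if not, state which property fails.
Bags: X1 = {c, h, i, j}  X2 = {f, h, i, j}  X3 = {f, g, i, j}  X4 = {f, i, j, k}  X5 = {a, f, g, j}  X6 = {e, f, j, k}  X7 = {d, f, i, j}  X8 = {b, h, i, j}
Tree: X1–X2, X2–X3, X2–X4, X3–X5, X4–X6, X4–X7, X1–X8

Yes; width 3.

Every vertex of G appears in some bag (union = {a, b, c, d, e, f, g, h, i, j, k}); every edge is covered by a bag; and for each vertex v the set of bags containing v is connected in the bag tree. The decomposition is therefore valid. The largest bag has 4 vertices, so the width is 3.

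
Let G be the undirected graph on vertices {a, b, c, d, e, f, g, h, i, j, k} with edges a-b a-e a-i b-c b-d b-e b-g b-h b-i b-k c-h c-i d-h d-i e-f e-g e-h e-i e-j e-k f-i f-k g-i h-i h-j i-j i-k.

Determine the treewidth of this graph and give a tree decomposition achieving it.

Each bag holds 4 vertices, so the decomposition has width 3, which upper-bounds the treewidth. Conversely, {e, h, i, j} is a clique of size 4, and the vertices of any clique must share a bag in every tree decomposition; so some bag has ≥ 4 vertices and tw(G) ≥ 3. Hence tw(G) = 3 exactly.

Treewidth 3.
One optimal decomposition is:
Bags: B1 = {b, e, i, k}  B2 = {b, e, g, i}  B3 = {b, e, h, i}  B4 = {b, c, h, i}  B5 = {e, h, i, j}  B6 = {e, f, i, k}  B7 = {a, b, e, i}  B8 = {b, d, h, i}
Tree: B1–B2, B2–B3, B3–B4, B3–B5, B1–B6, B2–B7, B3–B8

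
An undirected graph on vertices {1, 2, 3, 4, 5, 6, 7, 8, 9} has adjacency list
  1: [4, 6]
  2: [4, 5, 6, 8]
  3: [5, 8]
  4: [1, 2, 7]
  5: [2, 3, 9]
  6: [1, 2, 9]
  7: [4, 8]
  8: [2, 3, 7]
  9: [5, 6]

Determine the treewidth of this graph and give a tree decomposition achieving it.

Treewidth 3.
Bags: B1 = {1, 4, 6, 7}  B2 = {2, 4, 6, 7}  B3 = {2, 6, 7, 8}  B4 = {2, 6, 8, 9}  B5 = {2, 5, 8, 9}  B6 = {3, 5, 8, 9}
Tree: B1–B2, B2–B3, B3–B4, B4–B5, B5–B6

Each bag holds 4 vertices, so the decomposition has width 3, which upper-bounds the treewidth. For the lower bound: the 4 vertex sets {1,4,7}, {6}, {2}, {3,5,8,9} are disjoint, each induces a connected subgraph, and every pair is joined by at least one edge of G. Contracting each set to a single vertex therefore yields K_{4} as a minor, and since treewidth is minor-monotone, tw(G) ≥ tw(K_{4}) = 3. Combining the bounds, tw(G) = 3.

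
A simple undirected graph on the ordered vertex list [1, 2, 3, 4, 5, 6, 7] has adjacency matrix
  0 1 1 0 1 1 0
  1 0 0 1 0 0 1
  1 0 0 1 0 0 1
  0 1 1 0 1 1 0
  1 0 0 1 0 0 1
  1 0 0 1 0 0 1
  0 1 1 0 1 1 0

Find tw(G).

A width-3 tree decomposition is:
Bags: B1 = {1, 4, 6, 7}  B2 = {1, 3, 4, 7}  B3 = {1, 4, 5, 7}  B4 = {1, 2, 4, 7}
Tree: B1–B2, B2–B3, B3–B4
Each bag holds 4 vertices, so the decomposition has width 3, which upper-bounds the treewidth. For the lower bound: the 4 vertex sets {1,6}, {3,4}, {7}, {5} are disjoint, each induces a connected subgraph, and every pair is joined by at least one edge of G. Contracting each set to a single vertex therefore yields K_{4} as a minor, and since treewidth is minor-monotone, tw(G) ≥ tw(K_{4}) = 3. Hence tw(G) = 3 exactly.

3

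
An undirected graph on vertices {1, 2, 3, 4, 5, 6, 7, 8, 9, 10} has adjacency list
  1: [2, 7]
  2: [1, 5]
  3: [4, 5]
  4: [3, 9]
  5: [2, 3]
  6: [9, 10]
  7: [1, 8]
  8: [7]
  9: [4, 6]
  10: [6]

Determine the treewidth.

1

A width-1 tree decomposition is:
Bags: B1 = {6, 10}  B2 = {6, 9}  B3 = {4, 9}  B4 = {3, 4}  B5 = {3, 5}  B6 = {2, 5}  B7 = {1, 2}  B8 = {1, 7}  B9 = {7, 8}
Tree: B1–B2, B2–B3, B3–B4, B4–B5, B5–B6, B6–B7, B7–B8, B8–B9
The largest bag has 2 vertices, giving width 1; this decomposition certifies tw(G) ≤ 1. Since G has at least one edge (e.g. 10–6), it is not an edgeless graph, so tw(G) ≥ 1. The upper and lower bounds meet at 1, so that is the treewidth.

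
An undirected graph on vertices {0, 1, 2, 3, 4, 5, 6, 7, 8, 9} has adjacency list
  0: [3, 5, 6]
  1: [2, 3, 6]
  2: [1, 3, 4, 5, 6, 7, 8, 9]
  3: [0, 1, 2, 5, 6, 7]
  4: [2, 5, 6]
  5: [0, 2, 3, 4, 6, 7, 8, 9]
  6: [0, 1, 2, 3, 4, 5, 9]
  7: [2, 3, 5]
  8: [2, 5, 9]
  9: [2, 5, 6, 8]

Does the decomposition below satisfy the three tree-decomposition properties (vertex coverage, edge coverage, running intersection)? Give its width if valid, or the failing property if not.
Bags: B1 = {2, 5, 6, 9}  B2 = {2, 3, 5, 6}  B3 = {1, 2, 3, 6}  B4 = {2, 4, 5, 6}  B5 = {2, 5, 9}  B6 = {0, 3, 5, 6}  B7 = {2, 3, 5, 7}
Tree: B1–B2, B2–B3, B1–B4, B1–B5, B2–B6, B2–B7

No — vertex 8 appears in no bag.

A tree decomposition must satisfy three properties: every vertex lies in some bag; for every edge, both endpoints lie together in some bag; and for every vertex, the bags containing it form a connected subtree. Here vertex 8 appears in no bag, so the decomposition is invalid.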